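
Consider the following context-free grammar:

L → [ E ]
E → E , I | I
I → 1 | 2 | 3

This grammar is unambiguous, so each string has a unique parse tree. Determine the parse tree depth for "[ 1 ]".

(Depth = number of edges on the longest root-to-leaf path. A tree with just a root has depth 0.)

3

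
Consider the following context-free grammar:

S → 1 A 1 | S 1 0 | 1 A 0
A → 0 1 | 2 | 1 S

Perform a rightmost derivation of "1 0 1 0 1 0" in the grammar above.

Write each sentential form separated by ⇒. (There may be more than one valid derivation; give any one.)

S ⇒ S 1 0 ⇒ 1 A 0 1 0 ⇒ 1 0 1 0 1 0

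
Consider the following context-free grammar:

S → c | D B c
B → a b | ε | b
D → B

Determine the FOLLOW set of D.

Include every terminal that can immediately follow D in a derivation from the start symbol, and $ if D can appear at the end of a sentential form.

We compute FOLLOW(D) using the standard algorithm.
FOLLOW(S) starts with {$}.
FIRST(B) = {a, b, ε}
FIRST(D) = {a, b, ε}
FIRST(S) = {a, b, c}
FOLLOW(B) = {a, b, c}
FOLLOW(D) = {a, b, c}
FOLLOW(S) = {$}
Therefore, FOLLOW(D) = {a, b, c}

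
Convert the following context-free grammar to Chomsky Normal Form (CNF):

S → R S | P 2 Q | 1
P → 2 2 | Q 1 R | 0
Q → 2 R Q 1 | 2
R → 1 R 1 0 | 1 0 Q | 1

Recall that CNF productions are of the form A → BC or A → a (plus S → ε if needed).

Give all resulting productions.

T2 → 2; S → 1; T1 → 1; P → 0; Q → 2; T0 → 0; R → 1; S → R S; S → P X0; X0 → T2 Q; P → T2 T2; P → Q X1; X1 → T1 R; Q → T2 X2; X2 → R X3; X3 → Q T1; R → T1 X4; X4 → R X5; X5 → T1 T0; R → T1 X6; X6 → T0 Q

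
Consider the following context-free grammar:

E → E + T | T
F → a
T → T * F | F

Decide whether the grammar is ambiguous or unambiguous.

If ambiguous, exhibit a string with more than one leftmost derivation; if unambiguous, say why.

Unambiguous - every string in the language has a unique leftmost derivation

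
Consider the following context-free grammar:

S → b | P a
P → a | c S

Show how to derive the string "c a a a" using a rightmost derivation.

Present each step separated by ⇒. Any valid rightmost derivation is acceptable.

S ⇒ P a ⇒ c S a ⇒ c P a a ⇒ c a a a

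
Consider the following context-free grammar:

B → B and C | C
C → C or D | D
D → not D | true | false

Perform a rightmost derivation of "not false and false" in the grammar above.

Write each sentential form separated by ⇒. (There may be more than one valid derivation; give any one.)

B ⇒ B and C ⇒ B and D ⇒ B and false ⇒ C and false ⇒ D and false ⇒ not D and false ⇒ not false and false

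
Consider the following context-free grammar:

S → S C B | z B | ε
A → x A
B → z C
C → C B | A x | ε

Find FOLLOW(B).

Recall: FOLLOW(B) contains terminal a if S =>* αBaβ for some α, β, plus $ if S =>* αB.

We compute FOLLOW(B) using the standard algorithm.
FOLLOW(S) starts with {$}.
FIRST(A) = {x}
FIRST(B) = {z}
FIRST(C) = {x, z, ε}
FIRST(S) = {x, z, ε}
FOLLOW(A) = {x}
FOLLOW(B) = {$, x, z}
FOLLOW(C) = {$, x, z}
FOLLOW(S) = {$, x, z}
Therefore, FOLLOW(B) = {$, x, z}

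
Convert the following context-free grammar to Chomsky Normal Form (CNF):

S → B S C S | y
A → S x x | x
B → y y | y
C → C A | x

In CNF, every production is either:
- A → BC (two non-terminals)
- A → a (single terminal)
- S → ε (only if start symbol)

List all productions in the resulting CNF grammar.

S → y; TX → x; A → x; TY → y; B → y; C → x; S → B X0; X0 → S X1; X1 → C S; A → S X2; X2 → TX TX; B → TY TY; C → C A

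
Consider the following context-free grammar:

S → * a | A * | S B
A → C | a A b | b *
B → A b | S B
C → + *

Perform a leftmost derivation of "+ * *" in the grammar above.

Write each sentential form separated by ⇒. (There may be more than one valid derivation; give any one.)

S ⇒ A * ⇒ C * ⇒ + * *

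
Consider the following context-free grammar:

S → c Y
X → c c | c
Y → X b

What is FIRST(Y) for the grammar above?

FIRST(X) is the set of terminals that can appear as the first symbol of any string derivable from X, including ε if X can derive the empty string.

We compute FIRST(Y) using the standard algorithm.
FIRST(S) = {c}
FIRST(X) = {c}
FIRST(Y) = {c}
Therefore, FIRST(Y) = {c}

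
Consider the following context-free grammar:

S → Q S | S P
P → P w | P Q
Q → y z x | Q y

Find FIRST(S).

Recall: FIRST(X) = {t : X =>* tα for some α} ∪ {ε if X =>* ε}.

We compute FIRST(S) using the standard algorithm.
FIRST(P) = {}
FIRST(Q) = {y}
FIRST(S) = {y}
Therefore, FIRST(S) = {y}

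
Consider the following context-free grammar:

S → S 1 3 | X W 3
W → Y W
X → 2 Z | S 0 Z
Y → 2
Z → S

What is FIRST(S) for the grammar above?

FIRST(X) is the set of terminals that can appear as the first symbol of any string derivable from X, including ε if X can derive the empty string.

We compute FIRST(S) using the standard algorithm.
FIRST(S) = {2}
FIRST(W) = {2}
FIRST(X) = {2}
FIRST(Y) = {2}
FIRST(Z) = {2}
Therefore, FIRST(S) = {2}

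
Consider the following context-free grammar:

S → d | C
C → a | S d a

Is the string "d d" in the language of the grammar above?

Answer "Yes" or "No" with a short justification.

No - no valid derivation exists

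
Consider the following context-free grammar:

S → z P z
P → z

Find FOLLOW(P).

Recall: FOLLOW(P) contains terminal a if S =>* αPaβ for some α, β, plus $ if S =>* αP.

We compute FOLLOW(P) using the standard algorithm.
FOLLOW(S) starts with {$}.
FIRST(P) = {z}
FIRST(S) = {z}
FOLLOW(P) = {z}
FOLLOW(S) = {$}
Therefore, FOLLOW(P) = {z}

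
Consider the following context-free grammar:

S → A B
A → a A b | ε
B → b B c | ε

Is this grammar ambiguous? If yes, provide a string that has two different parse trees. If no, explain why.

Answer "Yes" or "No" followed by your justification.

No - the grammar is unambiguous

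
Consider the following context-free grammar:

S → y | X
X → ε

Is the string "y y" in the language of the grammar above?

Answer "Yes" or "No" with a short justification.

No - no valid derivation exists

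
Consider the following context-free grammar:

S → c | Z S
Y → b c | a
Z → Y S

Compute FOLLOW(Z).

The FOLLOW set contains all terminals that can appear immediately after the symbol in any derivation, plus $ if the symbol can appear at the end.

We compute FOLLOW(Z) using the standard algorithm.
FOLLOW(S) starts with {$}.
FIRST(S) = {a, b, c}
FIRST(Y) = {a, b}
FIRST(Z) = {a, b}
FOLLOW(S) = {$, a, b, c}
FOLLOW(Y) = {a, b, c}
FOLLOW(Z) = {a, b, c}
Therefore, FOLLOW(Z) = {a, b, c}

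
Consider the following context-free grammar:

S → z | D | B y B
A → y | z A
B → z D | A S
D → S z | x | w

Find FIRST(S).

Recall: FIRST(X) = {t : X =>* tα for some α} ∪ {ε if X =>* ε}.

We compute FIRST(S) using the standard algorithm.
FIRST(A) = {y, z}
FIRST(B) = {y, z}
FIRST(D) = {w, x, y, z}
FIRST(S) = {w, x, y, z}
Therefore, FIRST(S) = {w, x, y, z}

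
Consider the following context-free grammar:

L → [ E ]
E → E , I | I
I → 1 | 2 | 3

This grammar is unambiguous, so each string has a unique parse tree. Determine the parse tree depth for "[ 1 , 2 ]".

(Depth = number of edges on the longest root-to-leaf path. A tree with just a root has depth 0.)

4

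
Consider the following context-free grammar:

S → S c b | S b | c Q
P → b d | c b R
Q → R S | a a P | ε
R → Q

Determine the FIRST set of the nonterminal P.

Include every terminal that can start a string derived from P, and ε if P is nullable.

We compute FIRST(P) using the standard algorithm.
FIRST(P) = {b, c}
FIRST(Q) = {a, c, ε}
FIRST(R) = {a, c, ε}
FIRST(S) = {c}
Therefore, FIRST(P) = {b, c}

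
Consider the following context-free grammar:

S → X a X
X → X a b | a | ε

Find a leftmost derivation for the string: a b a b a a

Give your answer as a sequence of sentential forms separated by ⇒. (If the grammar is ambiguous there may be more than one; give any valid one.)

S ⇒ X a X ⇒ X a b a X ⇒ X a b a b a X ⇒ a b a b a X ⇒ a b a b a a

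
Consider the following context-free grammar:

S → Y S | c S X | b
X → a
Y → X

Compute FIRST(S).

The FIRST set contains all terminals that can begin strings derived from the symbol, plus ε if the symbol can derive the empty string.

We compute FIRST(S) using the standard algorithm.
FIRST(S) = {a, b, c}
FIRST(X) = {a}
FIRST(Y) = {a}
Therefore, FIRST(S) = {a, b, c}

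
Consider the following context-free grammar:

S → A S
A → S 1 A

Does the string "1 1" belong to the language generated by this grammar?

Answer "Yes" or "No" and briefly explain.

No - no valid derivation exists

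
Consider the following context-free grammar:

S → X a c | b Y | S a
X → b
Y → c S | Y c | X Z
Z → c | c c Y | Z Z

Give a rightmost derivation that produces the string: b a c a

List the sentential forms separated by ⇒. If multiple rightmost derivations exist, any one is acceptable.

S ⇒ S a ⇒ X a c a ⇒ b a c a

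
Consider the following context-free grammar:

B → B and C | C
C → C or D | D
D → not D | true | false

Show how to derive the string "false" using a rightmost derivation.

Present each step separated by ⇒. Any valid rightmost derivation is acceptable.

B ⇒ C ⇒ D ⇒ false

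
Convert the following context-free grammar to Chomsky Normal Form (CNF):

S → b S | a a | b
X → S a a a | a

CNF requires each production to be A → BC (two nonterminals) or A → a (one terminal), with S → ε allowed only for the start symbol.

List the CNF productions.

TB → b; TA → a; S → b; X → a; S → TB S; S → TA TA; X → S X0; X0 → TA X1; X1 → TA TA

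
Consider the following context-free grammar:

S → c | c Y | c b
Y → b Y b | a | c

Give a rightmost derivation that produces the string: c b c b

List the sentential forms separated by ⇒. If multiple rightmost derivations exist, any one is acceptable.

S ⇒ c Y ⇒ c b Y b ⇒ c b c b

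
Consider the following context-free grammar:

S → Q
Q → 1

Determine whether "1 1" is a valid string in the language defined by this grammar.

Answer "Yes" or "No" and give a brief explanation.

No - no valid derivation exists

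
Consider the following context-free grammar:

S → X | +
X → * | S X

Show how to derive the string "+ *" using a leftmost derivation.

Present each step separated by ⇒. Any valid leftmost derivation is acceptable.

S ⇒ X ⇒ S X ⇒ + X ⇒ + *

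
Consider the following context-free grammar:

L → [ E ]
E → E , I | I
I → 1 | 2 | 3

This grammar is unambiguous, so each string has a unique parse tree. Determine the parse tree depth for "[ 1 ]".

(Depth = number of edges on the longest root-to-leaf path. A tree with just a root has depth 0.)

3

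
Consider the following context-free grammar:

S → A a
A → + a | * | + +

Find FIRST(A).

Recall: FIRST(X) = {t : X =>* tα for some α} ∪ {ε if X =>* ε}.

We compute FIRST(A) using the standard algorithm.
FIRST(A) = {*, +}
FIRST(S) = {*, +}
Therefore, FIRST(A) = {*, +}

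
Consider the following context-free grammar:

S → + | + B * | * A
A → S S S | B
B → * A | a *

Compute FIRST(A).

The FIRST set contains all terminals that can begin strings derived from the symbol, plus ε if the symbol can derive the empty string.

We compute FIRST(A) using the standard algorithm.
FIRST(A) = {*, +, a}
FIRST(B) = {*, a}
FIRST(S) = {*, +}
Therefore, FIRST(A) = {*, +, a}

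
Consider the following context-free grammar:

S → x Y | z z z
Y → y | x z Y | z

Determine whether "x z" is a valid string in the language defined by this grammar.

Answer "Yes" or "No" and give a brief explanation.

Yes - a valid derivation exists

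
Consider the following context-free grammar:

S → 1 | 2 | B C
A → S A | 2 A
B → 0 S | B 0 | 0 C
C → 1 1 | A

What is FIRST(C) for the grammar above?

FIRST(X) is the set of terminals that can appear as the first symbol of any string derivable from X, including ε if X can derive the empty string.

We compute FIRST(C) using the standard algorithm.
FIRST(A) = {0, 1, 2}
FIRST(B) = {0}
FIRST(C) = {0, 1, 2}
FIRST(S) = {0, 1, 2}
Therefore, FIRST(C) = {0, 1, 2}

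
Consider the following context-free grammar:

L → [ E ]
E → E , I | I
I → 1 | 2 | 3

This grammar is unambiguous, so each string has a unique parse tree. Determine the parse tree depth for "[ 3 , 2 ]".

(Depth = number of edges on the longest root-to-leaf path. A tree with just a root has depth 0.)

4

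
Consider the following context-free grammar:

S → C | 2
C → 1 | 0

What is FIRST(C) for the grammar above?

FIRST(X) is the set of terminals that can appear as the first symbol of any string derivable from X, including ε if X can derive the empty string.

We compute FIRST(C) using the standard algorithm.
FIRST(C) = {0, 1}
FIRST(S) = {0, 1, 2}
Therefore, FIRST(C) = {0, 1}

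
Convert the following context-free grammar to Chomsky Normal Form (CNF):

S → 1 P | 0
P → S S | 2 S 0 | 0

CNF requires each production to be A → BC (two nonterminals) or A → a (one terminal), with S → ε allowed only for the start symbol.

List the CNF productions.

T1 → 1; S → 0; T2 → 2; T0 → 0; P → 0; S → T1 P; P → S S; P → T2 X0; X0 → S T0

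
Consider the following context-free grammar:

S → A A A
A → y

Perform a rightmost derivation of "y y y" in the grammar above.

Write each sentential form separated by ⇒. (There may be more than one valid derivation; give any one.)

S ⇒ A A A ⇒ A A y ⇒ A y y ⇒ y y y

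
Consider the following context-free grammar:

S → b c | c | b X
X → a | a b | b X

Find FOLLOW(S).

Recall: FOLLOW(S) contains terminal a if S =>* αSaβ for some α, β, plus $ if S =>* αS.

We compute FOLLOW(S) using the standard algorithm.
FOLLOW(S) starts with {$}.
FIRST(S) = {b, c}
FIRST(X) = {a, b}
FOLLOW(S) = {$}
FOLLOW(X) = {$}
Therefore, FOLLOW(S) = {$}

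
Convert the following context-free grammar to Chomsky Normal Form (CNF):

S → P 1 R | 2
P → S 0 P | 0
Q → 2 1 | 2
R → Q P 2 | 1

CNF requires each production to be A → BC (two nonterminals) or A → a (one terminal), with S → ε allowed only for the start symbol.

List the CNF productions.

T1 → 1; S → 2; T0 → 0; P → 0; T2 → 2; Q → 2; R → 1; S → P X0; X0 → T1 R; P → S X1; X1 → T0 P; Q → T2 T1; R → Q X2; X2 → P T2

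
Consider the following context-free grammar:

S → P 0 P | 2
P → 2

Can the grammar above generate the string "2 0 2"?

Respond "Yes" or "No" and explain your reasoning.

Yes - a valid derivation exists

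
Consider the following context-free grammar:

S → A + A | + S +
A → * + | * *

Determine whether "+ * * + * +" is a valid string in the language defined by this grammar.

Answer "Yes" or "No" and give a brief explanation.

No - no valid derivation exists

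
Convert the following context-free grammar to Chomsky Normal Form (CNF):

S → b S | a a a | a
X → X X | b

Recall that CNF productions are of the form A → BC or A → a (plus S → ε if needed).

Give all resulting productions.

TB → b; TA → a; S → a; X → b; S → TB S; S → TA X0; X0 → TA TA; X → X X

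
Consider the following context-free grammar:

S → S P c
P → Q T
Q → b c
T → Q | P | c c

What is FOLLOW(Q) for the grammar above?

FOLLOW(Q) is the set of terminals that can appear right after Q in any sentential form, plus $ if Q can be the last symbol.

We compute FOLLOW(Q) using the standard algorithm.
FOLLOW(S) starts with {$}.
FIRST(P) = {b}
FIRST(Q) = {b}
FIRST(S) = {}
FIRST(T) = {b, c}
FOLLOW(P) = {c}
FOLLOW(Q) = {b, c}
FOLLOW(S) = {$, b}
FOLLOW(T) = {c}
Therefore, FOLLOW(Q) = {b, c}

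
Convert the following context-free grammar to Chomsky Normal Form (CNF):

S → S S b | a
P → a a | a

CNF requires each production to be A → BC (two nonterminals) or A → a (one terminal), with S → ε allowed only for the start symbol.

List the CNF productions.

TB → b; S → a; TA → a; P → a; S → S X0; X0 → S TB; P → TA TA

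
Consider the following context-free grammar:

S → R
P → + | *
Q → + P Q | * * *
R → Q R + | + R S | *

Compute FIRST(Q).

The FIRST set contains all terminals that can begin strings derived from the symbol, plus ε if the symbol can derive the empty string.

We compute FIRST(Q) using the standard algorithm.
FIRST(P) = {*, +}
FIRST(Q) = {*, +}
FIRST(R) = {*, +}
FIRST(S) = {*, +}
Therefore, FIRST(Q) = {*, +}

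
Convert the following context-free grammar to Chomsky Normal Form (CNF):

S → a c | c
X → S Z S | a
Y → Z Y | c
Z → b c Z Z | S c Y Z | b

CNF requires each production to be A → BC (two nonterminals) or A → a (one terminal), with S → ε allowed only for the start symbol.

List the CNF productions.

TA → a; TC → c; S → c; X → a; Y → c; TB → b; Z → b; S → TA TC; X → S X0; X0 → Z S; Y → Z Y; Z → TB X1; X1 → TC X2; X2 → Z Z; Z → S X3; X3 → TC X4; X4 → Y Z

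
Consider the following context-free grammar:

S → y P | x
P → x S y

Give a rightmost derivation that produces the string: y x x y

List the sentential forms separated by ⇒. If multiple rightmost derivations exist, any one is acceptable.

S ⇒ y P ⇒ y x S y ⇒ y x x y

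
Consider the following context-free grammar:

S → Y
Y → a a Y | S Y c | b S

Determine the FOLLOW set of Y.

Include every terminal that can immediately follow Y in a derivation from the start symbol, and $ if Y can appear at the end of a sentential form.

We compute FOLLOW(Y) using the standard algorithm.
FOLLOW(S) starts with {$}.
FIRST(S) = {a, b}
FIRST(Y) = {a, b}
FOLLOW(S) = {$, a, b, c}
FOLLOW(Y) = {$, a, b, c}
Therefore, FOLLOW(Y) = {$, a, b, c}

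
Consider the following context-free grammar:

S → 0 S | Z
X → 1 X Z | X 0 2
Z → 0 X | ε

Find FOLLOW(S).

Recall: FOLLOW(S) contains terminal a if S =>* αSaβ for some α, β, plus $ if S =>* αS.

We compute FOLLOW(S) using the standard algorithm.
FOLLOW(S) starts with {$}.
FIRST(S) = {0, ε}
FIRST(X) = {1}
FIRST(Z) = {0, ε}
FOLLOW(S) = {$}
FOLLOW(X) = {$, 0}
FOLLOW(Z) = {$, 0}
Therefore, FOLLOW(S) = {$}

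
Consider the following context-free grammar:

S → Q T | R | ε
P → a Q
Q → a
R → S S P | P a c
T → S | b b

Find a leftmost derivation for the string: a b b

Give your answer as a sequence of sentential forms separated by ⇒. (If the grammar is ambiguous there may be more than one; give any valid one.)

S ⇒ Q T ⇒ a T ⇒ a b b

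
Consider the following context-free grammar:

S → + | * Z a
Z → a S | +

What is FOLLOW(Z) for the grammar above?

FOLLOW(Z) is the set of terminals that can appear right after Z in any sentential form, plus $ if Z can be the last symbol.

We compute FOLLOW(Z) using the standard algorithm.
FOLLOW(S) starts with {$}.
FIRST(S) = {*, +}
FIRST(Z) = {+, a}
FOLLOW(S) = {$, a}
FOLLOW(Z) = {a}
Therefore, FOLLOW(Z) = {a}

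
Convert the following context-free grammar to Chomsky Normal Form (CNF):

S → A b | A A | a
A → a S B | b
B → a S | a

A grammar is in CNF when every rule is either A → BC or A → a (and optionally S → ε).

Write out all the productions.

TB → b; S → a; TA → a; A → b; B → a; S → A TB; S → A A; A → TA X0; X0 → S B; B → TA S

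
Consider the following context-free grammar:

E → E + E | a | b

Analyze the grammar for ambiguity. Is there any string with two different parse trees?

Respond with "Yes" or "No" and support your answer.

Yes - the string 'a + b + a + b + a' has two distinct parse trees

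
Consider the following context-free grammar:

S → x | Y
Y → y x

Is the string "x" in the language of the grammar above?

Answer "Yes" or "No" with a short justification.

Yes - a valid derivation exists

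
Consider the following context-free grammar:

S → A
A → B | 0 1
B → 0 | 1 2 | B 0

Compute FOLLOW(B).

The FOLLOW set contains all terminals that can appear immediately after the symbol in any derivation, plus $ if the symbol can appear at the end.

We compute FOLLOW(B) using the standard algorithm.
FOLLOW(S) starts with {$}.
FIRST(A) = {0, 1}
FIRST(B) = {0, 1}
FIRST(S) = {0, 1}
FOLLOW(A) = {$}
FOLLOW(B) = {$, 0}
FOLLOW(S) = {$}
Therefore, FOLLOW(B) = {$, 0}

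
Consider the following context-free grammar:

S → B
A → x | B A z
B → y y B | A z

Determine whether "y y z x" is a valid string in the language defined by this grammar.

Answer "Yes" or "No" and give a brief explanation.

No - no valid derivation exists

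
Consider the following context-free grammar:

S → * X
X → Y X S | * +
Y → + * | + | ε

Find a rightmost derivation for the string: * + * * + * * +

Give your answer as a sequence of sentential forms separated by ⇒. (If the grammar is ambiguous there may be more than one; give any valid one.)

S ⇒ * X ⇒ * Y X S ⇒ * Y X * X ⇒ * Y X * * + ⇒ * Y * + * * + ⇒ * + * * + * * +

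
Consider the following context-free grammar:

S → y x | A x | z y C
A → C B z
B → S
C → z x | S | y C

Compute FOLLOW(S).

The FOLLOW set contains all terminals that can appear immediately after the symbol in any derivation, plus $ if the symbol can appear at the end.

We compute FOLLOW(S) using the standard algorithm.
FOLLOW(S) starts with {$}.
FIRST(A) = {y, z}
FIRST(B) = {y, z}
FIRST(C) = {y, z}
FIRST(S) = {y, z}
FOLLOW(A) = {x}
FOLLOW(B) = {z}
FOLLOW(C) = {$, y, z}
FOLLOW(S) = {$, y, z}
Therefore, FOLLOW(S) = {$, y, z}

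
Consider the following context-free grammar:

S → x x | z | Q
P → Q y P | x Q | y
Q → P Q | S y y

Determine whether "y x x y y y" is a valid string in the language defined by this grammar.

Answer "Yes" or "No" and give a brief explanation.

No - no valid derivation exists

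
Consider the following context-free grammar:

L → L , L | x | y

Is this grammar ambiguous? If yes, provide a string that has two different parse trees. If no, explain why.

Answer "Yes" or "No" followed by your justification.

Yes - the string 'x , y , x , x' has two distinct leftmost derivations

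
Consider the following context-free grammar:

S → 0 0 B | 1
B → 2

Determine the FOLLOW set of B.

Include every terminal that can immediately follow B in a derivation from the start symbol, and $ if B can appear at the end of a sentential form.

We compute FOLLOW(B) using the standard algorithm.
FOLLOW(S) starts with {$}.
FIRST(B) = {2}
FIRST(S) = {0, 1}
FOLLOW(B) = {$}
FOLLOW(S) = {$}
Therefore, FOLLOW(B) = {$}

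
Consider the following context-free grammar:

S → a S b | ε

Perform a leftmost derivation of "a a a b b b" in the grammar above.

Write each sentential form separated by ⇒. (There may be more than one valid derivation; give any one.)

S ⇒ a S b ⇒ a a S b b ⇒ a a a S b b b ⇒ a a a b b b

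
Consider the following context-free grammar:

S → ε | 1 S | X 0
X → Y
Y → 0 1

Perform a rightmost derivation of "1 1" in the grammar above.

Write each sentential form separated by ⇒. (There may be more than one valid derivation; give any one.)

S ⇒ 1 S ⇒ 1 1 S ⇒ 1 1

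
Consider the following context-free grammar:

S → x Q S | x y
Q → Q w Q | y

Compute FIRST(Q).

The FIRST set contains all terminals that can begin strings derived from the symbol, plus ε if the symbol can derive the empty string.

We compute FIRST(Q) using the standard algorithm.
FIRST(Q) = {y}
FIRST(S) = {x}
Therefore, FIRST(Q) = {y}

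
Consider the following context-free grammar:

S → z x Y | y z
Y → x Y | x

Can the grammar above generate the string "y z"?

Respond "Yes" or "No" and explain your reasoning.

Yes - a valid derivation exists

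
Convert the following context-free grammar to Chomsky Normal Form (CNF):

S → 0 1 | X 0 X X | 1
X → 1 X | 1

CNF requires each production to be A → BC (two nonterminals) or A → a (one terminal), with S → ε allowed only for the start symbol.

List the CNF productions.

T0 → 0; T1 → 1; S → 1; X → 1; S → T0 T1; S → X X0; X0 → T0 X1; X1 → X X; X → T1 X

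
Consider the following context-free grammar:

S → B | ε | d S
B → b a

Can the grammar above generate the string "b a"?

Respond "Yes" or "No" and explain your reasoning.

Yes - a valid derivation exists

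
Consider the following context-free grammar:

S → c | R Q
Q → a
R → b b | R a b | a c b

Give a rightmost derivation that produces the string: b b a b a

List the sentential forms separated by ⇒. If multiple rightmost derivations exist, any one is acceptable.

S ⇒ R Q ⇒ R a ⇒ R a b a ⇒ b b a b a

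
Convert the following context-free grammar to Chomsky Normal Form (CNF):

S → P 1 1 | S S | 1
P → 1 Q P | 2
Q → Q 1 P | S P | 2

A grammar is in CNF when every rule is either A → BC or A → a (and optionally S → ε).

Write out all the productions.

T1 → 1; S → 1; P → 2; Q → 2; S → P X0; X0 → T1 T1; S → S S; P → T1 X1; X1 → Q P; Q → Q X2; X2 → T1 P; Q → S P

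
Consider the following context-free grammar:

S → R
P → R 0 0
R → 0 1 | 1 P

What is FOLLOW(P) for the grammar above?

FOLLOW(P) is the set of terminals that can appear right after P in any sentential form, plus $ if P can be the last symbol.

We compute FOLLOW(P) using the standard algorithm.
FOLLOW(S) starts with {$}.
FIRST(P) = {0, 1}
FIRST(R) = {0, 1}
FIRST(S) = {0, 1}
FOLLOW(P) = {$, 0}
FOLLOW(R) = {$, 0}
FOLLOW(S) = {$}
Therefore, FOLLOW(P) = {$, 0}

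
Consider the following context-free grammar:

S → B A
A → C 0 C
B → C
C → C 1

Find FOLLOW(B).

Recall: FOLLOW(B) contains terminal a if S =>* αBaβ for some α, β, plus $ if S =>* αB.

We compute FOLLOW(B) using the standard algorithm.
FOLLOW(S) starts with {$}.
FIRST(A) = {}
FIRST(B) = {}
FIRST(C) = {}
FIRST(S) = {}
FOLLOW(A) = {$}
FOLLOW(B) = {}
FOLLOW(C) = {$, 0, 1}
FOLLOW(S) = {$}
Therefore, FOLLOW(B) = {}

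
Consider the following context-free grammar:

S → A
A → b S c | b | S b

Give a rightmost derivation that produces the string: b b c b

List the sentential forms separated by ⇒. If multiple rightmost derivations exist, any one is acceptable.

S ⇒ A ⇒ S b ⇒ A b ⇒ b S c b ⇒ b A c b ⇒ b b c b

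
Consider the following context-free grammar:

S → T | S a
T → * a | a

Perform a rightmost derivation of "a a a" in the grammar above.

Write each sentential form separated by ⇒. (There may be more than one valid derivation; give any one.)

S ⇒ S a ⇒ S a a ⇒ T a a ⇒ a a a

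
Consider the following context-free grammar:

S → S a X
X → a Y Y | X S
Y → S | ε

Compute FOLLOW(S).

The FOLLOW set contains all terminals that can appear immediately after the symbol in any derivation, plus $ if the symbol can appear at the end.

We compute FOLLOW(S) using the standard algorithm.
FOLLOW(S) starts with {$}.
FIRST(S) = {}
FIRST(X) = {a}
FIRST(Y) = {ε}
FOLLOW(S) = {$, a}
FOLLOW(X) = {$, a}
FOLLOW(Y) = {$, a}
Therefore, FOLLOW(S) = {$, a}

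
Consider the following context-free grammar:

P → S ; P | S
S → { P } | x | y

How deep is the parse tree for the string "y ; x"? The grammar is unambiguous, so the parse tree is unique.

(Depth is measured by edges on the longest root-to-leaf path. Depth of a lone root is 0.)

3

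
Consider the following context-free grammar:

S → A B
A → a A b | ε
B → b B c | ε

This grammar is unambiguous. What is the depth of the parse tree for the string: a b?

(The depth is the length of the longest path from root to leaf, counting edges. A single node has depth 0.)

3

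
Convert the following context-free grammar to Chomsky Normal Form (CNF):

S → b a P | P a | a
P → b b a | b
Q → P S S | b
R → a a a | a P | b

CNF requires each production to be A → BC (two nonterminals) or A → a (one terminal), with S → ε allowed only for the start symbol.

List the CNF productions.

TB → b; TA → a; S → a; P → b; Q → b; R → b; S → TB X0; X0 → TA P; S → P TA; P → TB X1; X1 → TB TA; Q → P X2; X2 → S S; R → TA X3; X3 → TA TA; R → TA P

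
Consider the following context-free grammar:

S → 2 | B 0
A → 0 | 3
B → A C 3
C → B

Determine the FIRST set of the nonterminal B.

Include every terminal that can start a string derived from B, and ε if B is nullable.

We compute FIRST(B) using the standard algorithm.
FIRST(A) = {0, 3}
FIRST(B) = {0, 3}
FIRST(C) = {0, 3}
FIRST(S) = {0, 2, 3}
Therefore, FIRST(B) = {0, 3}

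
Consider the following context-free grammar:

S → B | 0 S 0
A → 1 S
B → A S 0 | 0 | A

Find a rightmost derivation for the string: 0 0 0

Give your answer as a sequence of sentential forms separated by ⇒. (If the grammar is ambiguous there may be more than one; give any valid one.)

S ⇒ 0 S 0 ⇒ 0 B 0 ⇒ 0 0 0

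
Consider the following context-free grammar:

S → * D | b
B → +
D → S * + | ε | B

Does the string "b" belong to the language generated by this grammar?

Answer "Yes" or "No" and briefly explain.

Yes - a valid derivation exists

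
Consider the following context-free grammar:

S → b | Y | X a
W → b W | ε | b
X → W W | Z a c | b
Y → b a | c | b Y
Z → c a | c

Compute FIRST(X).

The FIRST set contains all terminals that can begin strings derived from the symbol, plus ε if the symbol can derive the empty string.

We compute FIRST(X) using the standard algorithm.
FIRST(S) = {a, b, c}
FIRST(W) = {b, ε}
FIRST(X) = {b, c, ε}
FIRST(Y) = {b, c}
FIRST(Z) = {c}
Therefore, FIRST(X) = {b, c, ε}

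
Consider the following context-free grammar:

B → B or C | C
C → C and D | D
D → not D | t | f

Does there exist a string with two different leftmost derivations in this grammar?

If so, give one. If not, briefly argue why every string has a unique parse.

No - every string in the language has a unique leftmost derivation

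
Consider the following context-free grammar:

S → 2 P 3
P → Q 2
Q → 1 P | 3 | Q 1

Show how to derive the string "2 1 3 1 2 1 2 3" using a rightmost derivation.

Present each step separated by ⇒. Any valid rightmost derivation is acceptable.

S ⇒ 2 P 3 ⇒ 2 Q 2 3 ⇒ 2 Q 1 2 3 ⇒ 2 1 P 1 2 3 ⇒ 2 1 Q 2 1 2 3 ⇒ 2 1 Q 1 2 1 2 3 ⇒ 2 1 3 1 2 1 2 3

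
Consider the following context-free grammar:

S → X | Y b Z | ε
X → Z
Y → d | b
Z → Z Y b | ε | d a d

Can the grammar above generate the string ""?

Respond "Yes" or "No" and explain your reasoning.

Yes - a valid derivation exists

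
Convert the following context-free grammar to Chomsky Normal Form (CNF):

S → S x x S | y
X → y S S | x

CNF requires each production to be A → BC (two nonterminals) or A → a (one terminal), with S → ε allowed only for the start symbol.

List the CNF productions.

TX → x; S → y; TY → y; X → x; S → S X0; X0 → TX X1; X1 → TX S; X → TY X2; X2 → S S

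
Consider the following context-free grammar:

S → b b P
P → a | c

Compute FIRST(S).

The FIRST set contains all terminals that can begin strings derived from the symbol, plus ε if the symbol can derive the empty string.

We compute FIRST(S) using the standard algorithm.
FIRST(P) = {a, c}
FIRST(S) = {b}
Therefore, FIRST(S) = {b}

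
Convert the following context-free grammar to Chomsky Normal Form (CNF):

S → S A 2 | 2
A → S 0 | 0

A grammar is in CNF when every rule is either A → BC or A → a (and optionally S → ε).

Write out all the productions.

T2 → 2; S → 2; T0 → 0; A → 0; S → S X0; X0 → A T2; A → S T0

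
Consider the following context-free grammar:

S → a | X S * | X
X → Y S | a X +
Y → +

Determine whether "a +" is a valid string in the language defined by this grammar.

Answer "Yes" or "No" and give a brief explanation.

No - no valid derivation exists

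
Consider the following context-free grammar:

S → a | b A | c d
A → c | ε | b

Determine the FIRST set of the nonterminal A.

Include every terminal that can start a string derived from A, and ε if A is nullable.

We compute FIRST(A) using the standard algorithm.
FIRST(A) = {b, c, ε}
FIRST(S) = {a, b, c}
Therefore, FIRST(A) = {b, c, ε}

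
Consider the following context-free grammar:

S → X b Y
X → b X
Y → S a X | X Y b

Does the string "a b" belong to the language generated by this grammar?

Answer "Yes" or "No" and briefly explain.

No - no valid derivation exists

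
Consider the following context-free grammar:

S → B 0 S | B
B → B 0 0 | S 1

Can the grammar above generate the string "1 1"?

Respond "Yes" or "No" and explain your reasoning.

No - no valid derivation exists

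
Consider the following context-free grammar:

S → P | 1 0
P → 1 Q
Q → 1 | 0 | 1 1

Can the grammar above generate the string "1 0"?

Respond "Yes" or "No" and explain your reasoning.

Yes - a valid derivation exists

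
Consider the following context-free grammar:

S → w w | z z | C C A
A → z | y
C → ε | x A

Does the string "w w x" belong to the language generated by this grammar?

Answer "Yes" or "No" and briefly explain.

No - no valid derivation exists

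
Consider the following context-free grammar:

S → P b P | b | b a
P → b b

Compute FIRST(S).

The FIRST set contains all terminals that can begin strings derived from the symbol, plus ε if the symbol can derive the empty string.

We compute FIRST(S) using the standard algorithm.
FIRST(P) = {b}
FIRST(S) = {b}
Therefore, FIRST(S) = {b}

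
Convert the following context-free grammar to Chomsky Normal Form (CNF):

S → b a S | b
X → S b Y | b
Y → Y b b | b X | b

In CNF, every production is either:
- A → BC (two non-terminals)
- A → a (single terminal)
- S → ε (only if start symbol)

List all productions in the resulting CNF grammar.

TB → b; TA → a; S → b; X → b; Y → b; S → TB X0; X0 → TA S; X → S X1; X1 → TB Y; Y → Y X2; X2 → TB TB; Y → TB X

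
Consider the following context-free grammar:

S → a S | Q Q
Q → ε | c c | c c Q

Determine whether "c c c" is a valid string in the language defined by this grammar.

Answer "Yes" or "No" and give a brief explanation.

No - no valid derivation exists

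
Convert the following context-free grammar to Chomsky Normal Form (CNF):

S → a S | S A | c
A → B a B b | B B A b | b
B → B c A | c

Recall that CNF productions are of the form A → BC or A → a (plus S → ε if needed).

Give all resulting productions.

TA → a; S → c; TB → b; A → b; TC → c; B → c; S → TA S; S → S A; A → B X0; X0 → TA X1; X1 → B TB; A → B X2; X2 → B X3; X3 → A TB; B → B X4; X4 → TC A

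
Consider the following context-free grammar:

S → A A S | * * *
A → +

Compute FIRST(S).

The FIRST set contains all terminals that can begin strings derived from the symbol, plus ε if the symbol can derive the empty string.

We compute FIRST(S) using the standard algorithm.
FIRST(A) = {+}
FIRST(S) = {*, +}
Therefore, FIRST(S) = {*, +}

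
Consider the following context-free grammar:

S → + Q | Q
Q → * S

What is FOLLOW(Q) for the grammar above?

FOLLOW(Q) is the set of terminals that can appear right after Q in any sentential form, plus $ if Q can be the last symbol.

We compute FOLLOW(Q) using the standard algorithm.
FOLLOW(S) starts with {$}.
FIRST(Q) = {*}
FIRST(S) = {*, +}
FOLLOW(Q) = {$}
FOLLOW(S) = {$}
Therefore, FOLLOW(Q) = {$}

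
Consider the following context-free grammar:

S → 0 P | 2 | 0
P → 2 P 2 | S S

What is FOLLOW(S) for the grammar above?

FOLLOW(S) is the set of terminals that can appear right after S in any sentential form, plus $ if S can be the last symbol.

We compute FOLLOW(S) using the standard algorithm.
FOLLOW(S) starts with {$}.
FIRST(P) = {0, 2}
FIRST(S) = {0, 2}
FOLLOW(P) = {$, 0, 2}
FOLLOW(S) = {$, 0, 2}
Therefore, FOLLOW(S) = {$, 0, 2}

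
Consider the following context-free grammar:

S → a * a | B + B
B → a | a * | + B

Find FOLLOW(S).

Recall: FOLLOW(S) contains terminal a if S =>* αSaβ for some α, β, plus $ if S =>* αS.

We compute FOLLOW(S) using the standard algorithm.
FOLLOW(S) starts with {$}.
FIRST(B) = {+, a}
FIRST(S) = {+, a}
FOLLOW(B) = {$, +}
FOLLOW(S) = {$}
Therefore, FOLLOW(S) = {$}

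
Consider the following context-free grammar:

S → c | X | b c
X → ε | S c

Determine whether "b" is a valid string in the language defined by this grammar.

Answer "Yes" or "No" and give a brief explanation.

No - no valid derivation exists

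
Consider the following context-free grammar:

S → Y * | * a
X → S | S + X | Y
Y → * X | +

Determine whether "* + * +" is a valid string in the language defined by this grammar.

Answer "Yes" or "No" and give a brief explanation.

No - no valid derivation exists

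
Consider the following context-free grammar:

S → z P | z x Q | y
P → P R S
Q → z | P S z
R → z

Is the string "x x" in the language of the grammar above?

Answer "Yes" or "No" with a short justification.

No - no valid derivation exists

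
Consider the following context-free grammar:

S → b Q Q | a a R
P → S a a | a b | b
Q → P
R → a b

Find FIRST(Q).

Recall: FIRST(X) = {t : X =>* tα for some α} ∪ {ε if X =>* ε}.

We compute FIRST(Q) using the standard algorithm.
FIRST(P) = {a, b}
FIRST(Q) = {a, b}
FIRST(R) = {a}
FIRST(S) = {a, b}
Therefore, FIRST(Q) = {a, b}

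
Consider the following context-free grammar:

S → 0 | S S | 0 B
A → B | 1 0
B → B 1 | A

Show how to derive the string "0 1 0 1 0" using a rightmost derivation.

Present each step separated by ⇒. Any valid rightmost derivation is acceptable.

S ⇒ S S ⇒ S 0 ⇒ 0 B 0 ⇒ 0 B 1 0 ⇒ 0 A 1 0 ⇒ 0 1 0 1 0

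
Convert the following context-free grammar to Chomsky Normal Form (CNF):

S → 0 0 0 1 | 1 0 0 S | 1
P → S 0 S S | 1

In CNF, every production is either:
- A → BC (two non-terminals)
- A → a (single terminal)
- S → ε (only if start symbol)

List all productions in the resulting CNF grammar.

T0 → 0; T1 → 1; S → 1; P → 1; S → T0 X0; X0 → T0 X1; X1 → T0 T1; S → T1 X2; X2 → T0 X3; X3 → T0 S; P → S X4; X4 → T0 X5; X5 → S S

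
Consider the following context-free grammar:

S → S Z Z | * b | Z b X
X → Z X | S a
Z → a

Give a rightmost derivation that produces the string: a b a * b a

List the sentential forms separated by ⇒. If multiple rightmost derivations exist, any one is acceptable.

S ⇒ Z b X ⇒ Z b Z X ⇒ Z b Z S a ⇒ Z b Z * b a ⇒ Z b a * b a ⇒ a b a * b a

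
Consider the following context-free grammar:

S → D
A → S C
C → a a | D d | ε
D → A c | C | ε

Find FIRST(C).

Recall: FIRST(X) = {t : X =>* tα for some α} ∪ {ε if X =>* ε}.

We compute FIRST(C) using the standard algorithm.
FIRST(A) = {a, c, d, ε}
FIRST(C) = {a, c, d, ε}
FIRST(D) = {a, c, d, ε}
FIRST(S) = {a, c, d, ε}
Therefore, FIRST(C) = {a, c, d, ε}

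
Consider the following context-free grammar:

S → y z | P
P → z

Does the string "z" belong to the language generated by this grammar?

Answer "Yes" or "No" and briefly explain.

Yes - a valid derivation exists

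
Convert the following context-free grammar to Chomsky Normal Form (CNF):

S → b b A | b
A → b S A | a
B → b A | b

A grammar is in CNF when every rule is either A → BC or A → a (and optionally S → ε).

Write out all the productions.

TB → b; S → b; A → a; B → b; S → TB X0; X0 → TB A; A → TB X1; X1 → S A; B → TB A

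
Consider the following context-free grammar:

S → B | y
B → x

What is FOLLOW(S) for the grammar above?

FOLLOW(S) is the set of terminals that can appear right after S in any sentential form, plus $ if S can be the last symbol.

We compute FOLLOW(S) using the standard algorithm.
FOLLOW(S) starts with {$}.
FIRST(B) = {x}
FIRST(S) = {x, y}
FOLLOW(B) = {$}
FOLLOW(S) = {$}
Therefore, FOLLOW(S) = {$}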